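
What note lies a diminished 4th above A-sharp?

A fourth above A lands on the letter D.
A diminished fourth spans 4 semitones, so A# moves to pitch class 2. On the letter D that is D.

D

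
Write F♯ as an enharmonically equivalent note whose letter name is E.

Plain E sits 2 semitones below F#, so on the letter E the same pitch needs a double sharp: E##.

E##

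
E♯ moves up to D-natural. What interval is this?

Counting letters E–F–G–A–B–C–D gives a seventh.
E#→D = 9 semitones, 2 narrower than the major seventh (11), so diminished.

diminished seventh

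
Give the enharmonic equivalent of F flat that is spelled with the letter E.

E

Plain E sits at the same pitch as Fb, so on the letter E the same pitch needs a natural: E.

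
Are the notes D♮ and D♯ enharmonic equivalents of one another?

No

D is pitch class 2; D# is pitch class 3.
The pitch classes differ (2 vs. 3), so they are not enharmonic equivalents.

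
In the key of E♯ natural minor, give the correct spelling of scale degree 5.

B#

Degree 5 takes the letter 4 steps above E, which is B.
In natural minor, degree 5 sits 7 semitones above the tonic. E# + 7 semitones is pitch class 0, spelled on B as B#.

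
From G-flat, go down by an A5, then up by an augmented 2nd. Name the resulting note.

An augmented fifth down from Gb is Cbb (letter C, 8 semitones down).
An augmented second up from Cbb is Db (letter D, 3 semitones up).

Db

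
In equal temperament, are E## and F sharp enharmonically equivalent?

E## is pitch class 6; F# is pitch class 6.
All spellings map to pitch class 6, so they are enharmonically equivalent.

Yes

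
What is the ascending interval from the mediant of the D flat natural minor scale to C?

The mediant of Db natural minor is Fb.
Fb up to C: letters F→C make it a fifth; 8 semitones makes it augmented.

augmented fifth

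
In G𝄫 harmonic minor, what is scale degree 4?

Degree 4 takes the letter 3 steps above G, which is C.
In harmonic minor, degree 4 sits 5 semitones above the tonic. Gbb + 5 semitones is pitch class 10, spelled on C as Cbb.

Cbb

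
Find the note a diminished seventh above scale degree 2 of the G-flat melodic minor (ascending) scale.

Scale degree 2 of Gb melodic minor (ascending) is Ab.
A diminished seventh (9 semitones) above Ab lands on the letter G, giving Gbb.

Gbb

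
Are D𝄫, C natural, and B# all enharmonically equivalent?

Yes

Dbb is pitch class 0; C is pitch class 0; B# is pitch class 0.
All spellings map to pitch class 0, so they are enharmonically equivalent.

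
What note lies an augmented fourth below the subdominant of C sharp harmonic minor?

C

The subdominant of C# harmonic minor is F#.
An augmented fourth (6 semitones) below F# lands on the letter C, giving C.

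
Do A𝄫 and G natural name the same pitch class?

Yes

Abb is pitch class 7; G is pitch class 7.
All spellings map to pitch class 7, so they are enharmonically equivalent.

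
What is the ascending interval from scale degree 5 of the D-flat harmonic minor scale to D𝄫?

Scale degree 5 of Db harmonic minor is Ab.
Ab up to Dbb: letters A→D make it a fourth; 4 semitones makes it diminished.

diminished fourth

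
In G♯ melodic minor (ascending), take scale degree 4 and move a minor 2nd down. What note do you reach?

B#

Scale degree 4 of G# melodic minor (ascending) is C#.
A minor second (1 semitone) below C# lands on the letter B, giving B#.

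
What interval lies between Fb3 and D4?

augmented sixth

Counting letters F–G–A–B–C–D gives a sixth.
Fb→D = 10 semitones, 1 wider than the major sixth (9), so augmented.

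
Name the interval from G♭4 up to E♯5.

doubly augmented sixth

Counting letters G–A–B–C–D–E gives a sixth.
Gb→E# = 11 semitones, 2 wider than the major sixth (9), so doubly augmented.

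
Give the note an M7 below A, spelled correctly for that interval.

Bb

A seventh below A lands on the letter B.
A major seventh spans 11 semitones, so A moves to pitch class 10. On the letter B that is Bb.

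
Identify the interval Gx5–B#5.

minor third

The letter names run G→B, a span of 2 letter steps, so the interval is some kind of third.
G## to B# is 3 semitones. A major third is 4, so 3 makes it minor.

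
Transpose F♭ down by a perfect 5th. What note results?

F down a perfect fifth is Bb, so the target letter is B.
From Fb, a perfect fifth is 7 semitones down: Bbb.

Bbb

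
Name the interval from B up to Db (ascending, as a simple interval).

diminished third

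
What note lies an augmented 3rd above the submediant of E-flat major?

The submediant of Eb major is C.
An augmented third (5 semitones) above C lands on the letter E, giving E#.

E#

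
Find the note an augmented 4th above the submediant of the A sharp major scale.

B##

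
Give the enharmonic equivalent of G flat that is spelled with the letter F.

Gb is pitch class 6. The letter F alone is pitch class 5.
To reach pitch class 6 from F requires an offset of +1 semitone, i.e. sharp: F#.

F#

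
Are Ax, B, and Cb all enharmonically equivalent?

A## is pitch class 11; B is pitch class 11; Cb is pitch class 11.
All spellings map to pitch class 11, so they are enharmonically equivalent.

Yes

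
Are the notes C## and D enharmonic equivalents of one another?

Yes

C## is pitch class 2; D is pitch class 2.
All spellings map to pitch class 2, so they are enharmonically equivalent.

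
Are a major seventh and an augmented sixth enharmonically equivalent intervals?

No

A major seventh spans 11 semitones; an augmented sixth spans 10.
The spans differ, so they are not enharmonic equivalents.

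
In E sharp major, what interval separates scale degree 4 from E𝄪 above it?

augmented fifth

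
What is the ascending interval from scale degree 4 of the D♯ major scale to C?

diminished fourth

Scale degree 4 of D# major is G#.
G# up to C: letters G→C make it a fourth; 4 semitones makes it diminished.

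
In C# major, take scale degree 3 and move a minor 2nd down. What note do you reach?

D##

Scale degree 3 of C# major is E#.
A minor second (1 semitone) below E# lands on the letter D, giving D##.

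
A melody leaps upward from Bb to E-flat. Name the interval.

perfect fourth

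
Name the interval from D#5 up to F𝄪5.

major third

Counting letters D–E–F gives a third.
D#→F## = 4 semitones, exactly the major third.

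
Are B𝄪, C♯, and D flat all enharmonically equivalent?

Yes

B## is pitch class 1; C# is pitch class 1; Db is pitch class 1.
All spellings map to pitch class 1, so they are enharmonically equivalent.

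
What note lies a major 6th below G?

Bb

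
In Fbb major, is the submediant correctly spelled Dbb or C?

Dbb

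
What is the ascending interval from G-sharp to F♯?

The letter names run G→F, a span of 6 letter steps, so the interval is some kind of seventh.
G# to F# is 10 semitones. A major seventh is 11, so 10 makes it minor.

minor seventh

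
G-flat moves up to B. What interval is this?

augmented third

Counting letters G–A–B gives a third.
Gb→B = 5 semitones, 1 wider than the major third (4), so augmented.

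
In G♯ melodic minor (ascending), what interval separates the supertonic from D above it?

The supertonic of G# melodic minor (ascending) is A#.
A# up to D: letters A→D make it a fourth; 4 semitones makes it diminished.

diminished fourth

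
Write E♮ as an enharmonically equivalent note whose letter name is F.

Fb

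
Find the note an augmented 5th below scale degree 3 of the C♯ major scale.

Scale degree 3 of C# major is E#.
An augmented fifth (8 semitones) below E# lands on the letter A, giving A.

A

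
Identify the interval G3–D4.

The letter names run G→D, a span of 4 letter steps, so the interval is some kind of fifth.
G to D is 7 semitones. A perfect fifth is 7, so 7 makes it perfect.

perfect fifth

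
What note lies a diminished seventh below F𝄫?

A seventh below F lands on the letter G.
A diminished seventh spans 9 semitones, so Fbb moves to pitch class 6. On the letter G that is Gb.

Gb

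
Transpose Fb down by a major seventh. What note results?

Gbb

F down a major seventh is Gb, so the target letter is G.
From Fb, a major seventh is 11 semitones down: Gbb.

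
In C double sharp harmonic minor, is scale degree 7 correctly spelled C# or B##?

B##

Each scale degree takes a distinct letter name. Degree 7 of a scale on C must use the letter B.
B## and C# are enharmonically the same pitch, but only B## uses the letter B, so it is the correct spelling here.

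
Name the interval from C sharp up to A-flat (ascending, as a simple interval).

diminished sixth

Counting letters C–D–E–F–G–A gives a sixth.
C#→Ab = 7 semitones, 2 narrower than the major sixth (9), so diminished.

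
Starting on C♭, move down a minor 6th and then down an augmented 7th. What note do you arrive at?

Fbb

A minor sixth down from Cb is Eb (letter E, 8 semitones down).
An augmented seventh down from Eb is Fbb (letter F, 12 semitones down).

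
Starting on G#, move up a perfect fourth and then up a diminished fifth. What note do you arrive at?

G

A perfect fourth up from G# is C# (letter C, 5 semitones up).
A diminished fifth up from C# is G (letter G, 6 semitones up).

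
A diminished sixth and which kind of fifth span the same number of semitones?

A diminished sixth spans 7 semitones.
A fifth spanning 7 semitones is perfect (the perfect fifth is 7).

perfect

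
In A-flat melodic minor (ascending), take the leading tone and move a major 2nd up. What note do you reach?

A

The leading tone of Ab melodic minor (ascending) is G.
A major second (2 semitones) above G lands on the letter A, giving A.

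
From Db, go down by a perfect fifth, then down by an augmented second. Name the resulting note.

Fbb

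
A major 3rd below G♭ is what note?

A third below G lands on the letter E.
A major third spans 4 semitones, so Gb moves to pitch class 2. On the letter E that is Ebb.

Ebb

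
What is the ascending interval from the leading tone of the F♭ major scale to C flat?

The leading tone of Fb major is Eb.
Eb up to Cb: letters E→C make it a sixth; 8 semitones makes it minor.

minor sixth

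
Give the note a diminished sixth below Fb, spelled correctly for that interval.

F down a major sixth is Ab, so the target letter is A.
From Fb, a diminished sixth is 7 semitones down: A.

A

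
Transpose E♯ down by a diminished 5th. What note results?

A fifth below E lands on the letter A.
A diminished fifth spans 6 semitones, so E# moves to pitch class 11. On the letter A that is A##.

A##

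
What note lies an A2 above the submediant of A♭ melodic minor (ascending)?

G#

The submediant of Ab melodic minor (ascending) is F.
An augmented second (3 semitones) above F lands on the letter G, giving G#.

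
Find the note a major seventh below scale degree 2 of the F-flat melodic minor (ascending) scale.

Abb

Scale degree 2 of Fb melodic minor (ascending) is Gb.
A major seventh (11 semitones) below Gb lands on the letter A, giving Abb.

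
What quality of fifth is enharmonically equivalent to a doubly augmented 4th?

A doubly augmented fourth spans 7 semitones.
A fifth spanning 7 semitones is perfect (the perfect fifth is 7).

perfect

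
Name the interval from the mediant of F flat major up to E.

augmented fifth

The mediant of Fb major is Ab.
Ab up to E: letters A→E make it a fifth; 8 semitones makes it augmented.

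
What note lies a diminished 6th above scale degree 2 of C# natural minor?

Bb

Scale degree 2 of C# natural minor is D#.
A diminished sixth (7 semitones) above D# lands on the letter B, giving Bb.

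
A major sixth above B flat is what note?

B up a major sixth is G#, so the target letter is G.
From Bb, a major sixth is 9 semitones up: G.

G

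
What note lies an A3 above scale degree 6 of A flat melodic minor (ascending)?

Scale degree 6 of Ab melodic minor (ascending) is F.
An augmented third (5 semitones) above F lands on the letter A, giving A#.

A#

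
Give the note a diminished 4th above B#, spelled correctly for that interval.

E

B up a perfect fourth is E, so the target letter is E.
From B#, a diminished fourth is 4 semitones up: E.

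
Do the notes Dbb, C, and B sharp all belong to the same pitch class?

Yes

Dbb is pitch class 0; C is pitch class 0; B# is pitch class 0.
All spellings map to pitch class 0, so they are enharmonically equivalent.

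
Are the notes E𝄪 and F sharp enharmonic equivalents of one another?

Yes

E## = pitch class 6 and F# = pitch class 6 — the same pitch class, so they are enharmonic equivalents.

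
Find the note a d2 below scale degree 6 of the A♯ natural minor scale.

E##

Scale degree 6 of A# natural minor is F#.
A diminished second (0 semitones) below F# lands on the letter E, giving E##.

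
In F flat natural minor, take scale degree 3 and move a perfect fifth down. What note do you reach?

Dbb

Scale degree 3 of Fb natural minor is Abb.
A perfect fifth (7 semitones) below Abb lands on the letter D, giving Dbb.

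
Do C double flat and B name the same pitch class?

No

Two spellings are enharmonically equivalent only if they share a pitch class.
Here Cbb → 10, B → 11; 10 ≠ 11, so they are not.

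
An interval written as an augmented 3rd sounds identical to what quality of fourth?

perfect

An augmented third spans 5 semitones.
A fourth spanning 5 semitones is perfect (the perfect fourth is 5).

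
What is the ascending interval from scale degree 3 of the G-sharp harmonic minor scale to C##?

augmented second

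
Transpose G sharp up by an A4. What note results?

G up a perfect fourth is C, so the target letter is C.
From G#, an augmented fourth is 6 semitones up: C##.

C##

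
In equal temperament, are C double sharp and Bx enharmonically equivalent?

No

C## is pitch class 2; B## is pitch class 1.
The pitch classes differ (2 vs. 1), so they are not enharmonic equivalents.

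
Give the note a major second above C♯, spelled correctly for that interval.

D#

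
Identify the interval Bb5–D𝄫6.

diminished third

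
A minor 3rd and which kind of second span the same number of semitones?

A minor third spans 3 semitones.
A second spanning 3 semitones is augmented (the major second is 2).

augmented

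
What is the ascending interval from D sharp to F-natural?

diminished third

Counting letters D–E–F gives a third.
D#→F = 2 semitones, 2 narrower than the major third (4), so diminished.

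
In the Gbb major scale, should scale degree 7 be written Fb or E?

Each scale degree takes a distinct letter name. Degree 7 of a scale on G must use the letter F.
Fb and E are enharmonically the same pitch, but only Fb uses the letter F, so it is the correct spelling here.

Fb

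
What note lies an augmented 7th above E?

A seventh above E lands on the letter D.
An augmented seventh spans 12 semitones, so E moves to pitch class 4. On the letter D that is D##.

D##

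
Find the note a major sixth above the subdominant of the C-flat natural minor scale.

Db

The subdominant of Cb natural minor is Fb.
A major sixth (9 semitones) above Fb lands on the letter D, giving Db.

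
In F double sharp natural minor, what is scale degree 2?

G##

Degree 2 takes the letter 1 step above F, which is G.
In natural minor, degree 2 sits 2 semitones above the tonic. F## + 2 semitones is pitch class 9, spelled on G as G##.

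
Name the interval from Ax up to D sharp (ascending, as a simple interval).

diminished fourth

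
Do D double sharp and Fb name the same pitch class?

D## is pitch class 4; Fb is pitch class 4.
All spellings map to pitch class 4, so they are enharmonically equivalent.

Yes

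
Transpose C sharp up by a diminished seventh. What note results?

C up a major seventh is B, so the target letter is B.
From C#, a diminished seventh is 9 semitones up: Bb.

Bb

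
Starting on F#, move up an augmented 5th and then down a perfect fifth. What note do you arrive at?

F##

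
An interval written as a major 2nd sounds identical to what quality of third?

diminished

A major second spans 2 semitones.
A third spanning 2 semitones is diminished (the major third is 4).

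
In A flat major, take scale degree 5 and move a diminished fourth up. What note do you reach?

Scale degree 5 of Ab major is Eb.
A diminished fourth (4 semitones) above Eb lands on the letter A, giving Abb.

Abb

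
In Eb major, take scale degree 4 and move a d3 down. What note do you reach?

F#

Scale degree 4 of Eb major is Ab.
A diminished third (2 semitones) below Ab lands on the letter F, giving F#.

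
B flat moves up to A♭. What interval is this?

minor seventh

The letter names run B→A, a span of 6 letter steps, so the interval is some kind of seventh.
Bb to Ab is 10 semitones. A major seventh is 11, so 10 makes it minor.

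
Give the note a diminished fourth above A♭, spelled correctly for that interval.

A fourth above A lands on the letter D.
A diminished fourth spans 4 semitones, so Ab moves to pitch class 0. On the letter D that is Dbb.

Dbb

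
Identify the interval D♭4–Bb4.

Counting letters D–E–F–G–A–B gives a sixth.
Db→Bb = 9 semitones, exactly the major sixth.

major sixth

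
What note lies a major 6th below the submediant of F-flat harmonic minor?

The submediant of Fb harmonic minor is Dbb.
A major sixth (9 semitones) below Dbb lands on the letter F, giving Fbb.

Fbb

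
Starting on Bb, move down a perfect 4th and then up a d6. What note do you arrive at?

Dbb

A perfect fourth down from Bb is F (letter F, 5 semitones down).
A diminished sixth up from F is Dbb (letter D, 7 semitones up).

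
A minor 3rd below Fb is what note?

Db

A third below F lands on the letter D.
A minor third spans 3 semitones, so Fb moves to pitch class 1. On the letter D that is Db.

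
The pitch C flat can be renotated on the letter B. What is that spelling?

B

Cb is pitch class 11. The letter B alone is pitch class 11.
Pitch class 11 on B needs no accidental: B.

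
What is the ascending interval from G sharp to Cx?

The letter names run G→C, a span of 3 letter steps, so the interval is some kind of fourth.
G# to C## is 6 semitones. A perfect fourth is 5, so 6 makes it augmented.

augmented fourth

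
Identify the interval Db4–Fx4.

doubly augmented third

The letter names run D→F, a span of 2 letter steps, so the interval is some kind of third.
Db to F## is 6 semitones. A major third is 4, so 6 makes it doubly augmented.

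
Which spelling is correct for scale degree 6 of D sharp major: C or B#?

Each scale degree takes a distinct letter name. Degree 6 of a scale on D must use the letter B.
B# and C are enharmonically the same pitch, but only B# uses the letter B, so it is the correct spelling here.

B#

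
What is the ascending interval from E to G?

The letter names run E→G, a span of 2 letter steps, so the interval is some kind of third.
E to G is 3 semitones. A major third is 4, so 3 makes it minor.

minor third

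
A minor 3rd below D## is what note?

D down a major third is Bb, so the target letter is B.
From D##, a minor third is 3 semitones down: B##.

B##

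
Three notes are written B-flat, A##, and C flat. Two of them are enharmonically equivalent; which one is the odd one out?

Bb

In 12-tone equal temperament, enharmonic equivalents share a pitch class. Bb is pitch class 10; A## is pitch class 11; Cb is pitch class 11.
A## and Cb share pitch class 11, while Bb is pitch class 10.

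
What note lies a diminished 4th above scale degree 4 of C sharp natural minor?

Bb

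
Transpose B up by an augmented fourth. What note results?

E#

A fourth above B lands on the letter E.
An augmented fourth spans 6 semitones, so B moves to pitch class 5. On the letter E that is E#.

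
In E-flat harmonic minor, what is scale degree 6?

Cb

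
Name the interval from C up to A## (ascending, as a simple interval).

The letter names run C→A, a span of 5 letter steps, so the interval is some kind of sixth.
C to A## is 11 semitones. A major sixth is 9, so 11 makes it doubly augmented.

doubly augmented sixth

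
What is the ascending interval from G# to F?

Counting letters G–A–B–C–D–E–F gives a seventh.
G#→F = 9 semitones, 2 narrower than the major seventh (11), so diminished.

diminished seventh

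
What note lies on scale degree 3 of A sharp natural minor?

C#

The A# natural minor scale runs A# B# C# D# E# F# G#.
Degree 3 is C#.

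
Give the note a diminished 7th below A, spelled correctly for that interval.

A down a major seventh is Bb, so the target letter is B.
From A, a diminished seventh is 9 semitones down: B#.

B#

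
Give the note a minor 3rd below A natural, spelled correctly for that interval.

F#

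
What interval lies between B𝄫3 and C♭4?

Counting letters B–C gives a second.
Bbb→Cb = 2 semitones, exactly the major second.

major second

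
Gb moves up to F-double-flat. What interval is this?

diminished seventh

The letter names run G→F, a span of 6 letter steps, so the interval is some kind of seventh.
Gb to Fbb is 9 semitones. A major seventh is 11, so 9 makes it diminished.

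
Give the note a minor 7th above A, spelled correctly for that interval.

G

A up a major seventh is G#, so the target letter is G.
From A, a minor seventh is 10 semitones up: G.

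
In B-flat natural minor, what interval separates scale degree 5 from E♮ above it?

major seventh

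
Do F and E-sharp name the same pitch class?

Yes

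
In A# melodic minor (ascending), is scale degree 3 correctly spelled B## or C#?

C#

Each scale degree takes a distinct letter name. Degree 3 of a scale on A must use the letter C.
C# and B## are enharmonically the same pitch, but only C# uses the letter C, so it is the correct spelling here.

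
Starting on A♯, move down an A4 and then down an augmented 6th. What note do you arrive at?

Gb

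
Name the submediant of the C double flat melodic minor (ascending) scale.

Degree 6 takes the letter 5 steps above C, which is A.
In melodic minor (ascending), degree 6 sits 9 semitones above the tonic. Cbb + 9 semitones is pitch class 7, spelled on A as Abb.

Abb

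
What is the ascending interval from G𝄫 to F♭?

major seventh

The letter names run G→F, a span of 6 letter steps, so the interval is some kind of seventh.
Gbb to Fb is 11 semitones. A major seventh is 11, so 11 makes it major.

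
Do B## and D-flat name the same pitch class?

B## is pitch class 1; Db is pitch class 1.
All spellings map to pitch class 1, so they are enharmonically equivalent.

Yes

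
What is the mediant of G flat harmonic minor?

Bbb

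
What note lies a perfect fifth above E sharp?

B#

A fifth above E lands on the letter B.
A perfect fifth spans 7 semitones, so E# moves to pitch class 0. On the letter B that is B#.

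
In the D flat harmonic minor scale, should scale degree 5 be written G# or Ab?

Each scale degree takes a distinct letter name. Degree 5 of a scale on D must use the letter A.
Ab and G# are enharmonically the same pitch, but only Ab uses the letter A, so it is the correct spelling here.

Ab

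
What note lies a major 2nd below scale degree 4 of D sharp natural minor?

F#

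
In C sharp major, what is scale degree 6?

A#

Degree 6 takes the letter 5 steps above C, which is A.
In major, degree 6 sits 9 semitones above the tonic. C# + 9 semitones is pitch class 10, spelled on A as A#.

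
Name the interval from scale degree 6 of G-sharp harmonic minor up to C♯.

Scale degree 6 of G# harmonic minor is E.
E up to C#: letters E→C make it a sixth; 9 semitones makes it major.

major sixth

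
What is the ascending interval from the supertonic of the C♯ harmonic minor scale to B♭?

The supertonic of C# harmonic minor is D#.
D# up to Bb: letters D→B make it a sixth; 7 semitones makes it diminished.

diminished sixth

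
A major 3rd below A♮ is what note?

F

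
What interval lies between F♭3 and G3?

Counting letters F–G gives a second.
Fb→G = 3 semitones, 1 wider than the major second (2), so augmented.

augmented second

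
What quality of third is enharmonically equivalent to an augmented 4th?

An augmented fourth spans 6 semitones.
A third spanning 6 semitones is doubly augmented (the major third is 4).

doubly augmented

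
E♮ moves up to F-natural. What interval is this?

The letter names run E→F, a span of 1 letter step, so the interval is some kind of second.
E to F is 1 semitone. A major second is 2, so 1 makes it minor.

minor second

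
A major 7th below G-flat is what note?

G down a major seventh is Ab, so the target letter is A.
From Gb, a major seventh is 11 semitones down: Abb.

Abb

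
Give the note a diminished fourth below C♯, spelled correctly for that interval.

G##

C down a perfect fourth is G, so the target letter is G.
From C#, a diminished fourth is 4 semitones down: G##.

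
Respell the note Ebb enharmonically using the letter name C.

Plain C sits 2 semitones below Ebb, so on the letter C the same pitch needs a double sharp: C##.

C##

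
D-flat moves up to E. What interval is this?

Counting letters D–E gives a second.
Db→E = 3 semitones, 1 wider than the major second (2), so augmented.

augmented second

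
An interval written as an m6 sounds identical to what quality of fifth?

augmented

A minor sixth spans 8 semitones.
A fifth spanning 8 semitones is augmented (the perfect fifth is 7).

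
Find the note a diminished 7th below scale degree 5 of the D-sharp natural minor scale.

Scale degree 5 of D# natural minor is A#.
A diminished seventh (9 semitones) below A# lands on the letter B, giving B##.

B##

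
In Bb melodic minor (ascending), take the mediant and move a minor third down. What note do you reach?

Bb

The mediant of Bb melodic minor (ascending) is Db.
A minor third (3 semitones) below Db lands on the letter B, giving Bb.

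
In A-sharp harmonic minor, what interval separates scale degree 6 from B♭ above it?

Scale degree 6 of A# harmonic minor is F#.
F# up to Bb: letters F→B make it a fourth; 4 semitones makes it diminished.

diminished fourth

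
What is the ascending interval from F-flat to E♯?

The letter names run F→E, a span of 6 letter steps, so the interval is some kind of seventh.
Fb to E# is 13 semitones. A major seventh is 11, so 13 makes it doubly augmented.

doubly augmented seventh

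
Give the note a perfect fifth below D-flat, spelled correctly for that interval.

D down a perfect fifth is G, so the target letter is G.
From Db, a perfect fifth is 7 semitones down: Gb.

Gb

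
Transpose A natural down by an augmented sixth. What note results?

Cb

A sixth below A lands on the letter C.
An augmented sixth spans 10 semitones, so A moves to pitch class 11. On the letter C that is Cb.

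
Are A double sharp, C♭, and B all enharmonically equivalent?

A## is pitch class 11; Cb is pitch class 11; B is pitch class 11.
All spellings map to pitch class 11, so they are enharmonically equivalent.

Yes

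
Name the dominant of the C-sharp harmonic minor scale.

G#

The C# harmonic minor scale runs C# D# E F# G# A B#.
Degree 5 is G#.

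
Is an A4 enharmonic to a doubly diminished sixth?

Yes

An augmented fourth spans 6 semitones; a doubly diminished sixth spans 6.
They are enharmonically equivalent.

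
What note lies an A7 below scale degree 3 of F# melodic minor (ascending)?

Bbb

Scale degree 3 of F# melodic minor (ascending) is A.
An augmented seventh (12 semitones) below A lands on the letter B, giving Bbb.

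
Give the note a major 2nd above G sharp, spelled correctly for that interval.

A#

G up a major second is A, so the target letter is A.
From G#, a major second is 2 semitones up: A#.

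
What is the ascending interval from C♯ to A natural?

minor sixth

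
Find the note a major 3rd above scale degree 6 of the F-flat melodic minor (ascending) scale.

F

Scale degree 6 of Fb melodic minor (ascending) is Db.
A major third (4 semitones) above Db lands on the letter F, giving F.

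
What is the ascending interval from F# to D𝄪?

The letter names run F→D, a span of 5 letter steps, so the interval is some kind of sixth.
F# to D## is 10 semitones. A major sixth is 9, so 10 makes it augmented.

augmented sixth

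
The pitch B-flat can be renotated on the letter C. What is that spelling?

Cbb

Bb is pitch class 10. The letter C alone is pitch class 0.
To reach pitch class 10 from C requires an offset of -2 semitones, i.e. double flat: Cbb.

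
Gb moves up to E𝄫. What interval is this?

The letter names run G→E, a span of 5 letter steps, so the interval is some kind of sixth.
Gb to Ebb is 8 semitones. A major sixth is 9, so 8 makes it minor.

minor sixth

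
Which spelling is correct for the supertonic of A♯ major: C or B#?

Each scale degree takes a distinct letter name. Degree 2 of a scale on A must use the letter B.
B# and C are enharmonically the same pitch, but only B# uses the letter B, so it is the correct spelling here.

B#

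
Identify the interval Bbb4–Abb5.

Counting letters B–C–D–E–F–G–A gives a seventh.
Bbb→Abb = 10 semitones, 1 narrower than the major seventh (11), so minor.

minor seventh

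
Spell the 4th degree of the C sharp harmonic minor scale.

F#

Degree 4 takes the letter 3 steps above C, which is F.
In harmonic minor, degree 4 sits 5 semitones above the tonic. C# + 5 semitones is pitch class 6, spelled on F as F#.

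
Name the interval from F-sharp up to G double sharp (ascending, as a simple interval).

The letter names run F→G, a span of 1 letter step, so the interval is some kind of second.
F# to G## is 3 semitones. A major second is 2, so 3 makes it augmented.

augmented second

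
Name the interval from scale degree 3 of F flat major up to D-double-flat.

diminished fourth

Scale degree 3 of Fb major is Ab.
Ab up to Dbb: letters A→D make it a fourth; 4 semitones makes it diminished.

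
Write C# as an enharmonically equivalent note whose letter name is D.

C# is pitch class 1. The letter D alone is pitch class 2.
To reach pitch class 1 from D requires an offset of -1 semitone, i.e. flat: Db.

Db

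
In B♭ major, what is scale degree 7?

The Bb major scale runs Bb C D Eb F G A.
Degree 7 is A.

A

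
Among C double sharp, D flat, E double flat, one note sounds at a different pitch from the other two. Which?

In 12-tone equal temperament, enharmonic equivalents share a pitch class. C## is pitch class 2; Db is pitch class 1; Ebb is pitch class 2.
C## and Ebb share pitch class 2, while Db is pitch class 1.

Db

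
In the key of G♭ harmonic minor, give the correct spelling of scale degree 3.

The Gb harmonic minor scale runs Gb Ab Bbb Cb Db Ebb F.
Degree 3 is Bbb.

Bbb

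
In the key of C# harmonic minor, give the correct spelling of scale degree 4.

The C# harmonic minor scale runs C# D# E F# G# A B#.
Degree 4 is F#.

F#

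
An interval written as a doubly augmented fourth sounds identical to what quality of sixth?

A doubly augmented fourth spans 7 semitones.
A sixth spanning 7 semitones is diminished (the major sixth is 9).

diminished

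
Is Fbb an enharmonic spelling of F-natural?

No

Fbb is pitch class 3; F is pitch class 5.
The pitch classes differ (3 vs. 5), so they are not enharmonic equivalents.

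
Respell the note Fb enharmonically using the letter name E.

Plain E sits at the same pitch as Fb, so on the letter E the same pitch needs a natural: E.

E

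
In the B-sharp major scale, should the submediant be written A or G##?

Each scale degree takes a distinct letter name. Degree 6 of a scale on B must use the letter G.
G## and A are enharmonically the same pitch, but only G## uses the letter G, so it is the correct spelling here.

G##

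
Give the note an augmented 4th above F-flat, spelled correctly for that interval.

Bb

F up a perfect fourth is Bb, so the target letter is B.
From Fb, an augmented fourth is 6 semitones up: Bb.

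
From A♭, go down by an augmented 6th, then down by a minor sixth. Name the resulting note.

An augmented sixth down from Ab is Cbb (letter C, 10 semitones down).
A minor sixth down from Cbb is Ebb (letter E, 8 semitones down).

Ebb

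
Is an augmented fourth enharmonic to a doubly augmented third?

An augmented fourth spans 6 semitones; a doubly augmented third spans 6.
They are enharmonically equivalent.

Yes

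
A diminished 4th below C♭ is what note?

C down a perfect fourth is G, so the target letter is G.
From Cb, a diminished fourth is 4 semitones down: G.

G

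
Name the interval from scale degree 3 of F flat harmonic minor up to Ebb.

perfect fifth

Scale degree 3 of Fb harmonic minor is Abb.
Abb up to Ebb: letters A→E make it a fifth; 7 semitones makes it perfect.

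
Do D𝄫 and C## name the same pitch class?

Dbb is pitch class 0; C## is pitch class 2.
The pitch classes differ (0 vs. 2), so they are not enharmonic equivalents.

No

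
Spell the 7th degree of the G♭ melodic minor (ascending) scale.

F

The Gb melodic minor (ascending) scale runs Gb Ab Bbb Cb Db Eb F.
Degree 7 is F.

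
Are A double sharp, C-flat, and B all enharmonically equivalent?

A## is pitch class 11; Cb is pitch class 11; B is pitch class 11.
All spellings map to pitch class 11, so they are enharmonically equivalent.

Yes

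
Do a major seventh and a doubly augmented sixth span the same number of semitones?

A major seventh spans 11 semitones; a doubly augmented sixth spans 11.
They are enharmonically equivalent.

Yes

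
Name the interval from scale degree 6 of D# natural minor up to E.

Scale degree 6 of D# natural minor is B.
B up to E: letters B→E make it a fourth; 5 semitones makes it perfect.

perfect fourth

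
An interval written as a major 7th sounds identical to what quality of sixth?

A major seventh spans 11 semitones.
A sixth spanning 11 semitones is doubly augmented (the major sixth is 9).

doubly augmented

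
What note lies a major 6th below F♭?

F down a major sixth is Ab, so the target letter is A.
From Fb, a major sixth is 9 semitones down: Abb.

Abb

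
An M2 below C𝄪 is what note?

B#

C down a major second is Bb, so the target letter is B.
From C##, a major second is 2 semitones down: B#.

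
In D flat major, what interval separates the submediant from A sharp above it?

augmented seventh

The submediant of Db major is Bb.
Bb up to A#: letters B→A make it a seventh; 12 semitones makes it augmented.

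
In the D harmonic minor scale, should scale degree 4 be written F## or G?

Each scale degree takes a distinct letter name. Degree 4 of a scale on D must use the letter G.
G and F## are enharmonically the same pitch, but only G uses the letter G, so it is the correct spelling here.

G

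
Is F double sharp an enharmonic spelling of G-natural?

Yes

F## is pitch class 7; G is pitch class 7.
All spellings map to pitch class 7, so they are enharmonically equivalent.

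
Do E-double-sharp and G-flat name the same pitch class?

E## = pitch class 6 and Gb = pitch class 6 — the same pitch class, so they are enharmonic equivalents.

Yes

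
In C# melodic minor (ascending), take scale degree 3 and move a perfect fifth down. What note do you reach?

Scale degree 3 of C# melodic minor (ascending) is E.
A perfect fifth (7 semitones) below E lands on the letter A, giving A.

A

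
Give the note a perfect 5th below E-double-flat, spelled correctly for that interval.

A fifth below E lands on the letter A.
A perfect fifth spans 7 semitones, so Ebb moves to pitch class 7. On the letter A that is Abb.

Abb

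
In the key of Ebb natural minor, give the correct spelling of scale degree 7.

Dbb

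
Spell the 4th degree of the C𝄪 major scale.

F##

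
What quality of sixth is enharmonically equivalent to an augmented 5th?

minor

An augmented fifth spans 8 semitones.
A sixth spanning 8 semitones is minor (the major sixth is 9).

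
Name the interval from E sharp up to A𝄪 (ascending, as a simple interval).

The letter names run E→A, a span of 3 letter steps, so the interval is some kind of fourth.
E# to A## is 6 semitones. A perfect fourth is 5, so 6 makes it augmented.

augmented fourth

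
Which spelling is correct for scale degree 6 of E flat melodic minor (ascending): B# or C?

Each scale degree takes a distinct letter name. Degree 6 of a scale on E must use the letter C.
C and B# are enharmonically the same pitch, but only C uses the letter C, so it is the correct spelling here.

C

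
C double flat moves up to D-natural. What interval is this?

doubly augmented second

Counting letters C–D gives a second.
Cbb→D = 4 semitones, 2 wider than the major second (2), so doubly augmented.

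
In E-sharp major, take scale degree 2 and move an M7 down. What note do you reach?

G#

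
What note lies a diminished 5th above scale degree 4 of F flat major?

Fbb

Scale degree 4 of Fb major is Bbb.
A diminished fifth (6 semitones) above Bbb lands on the letter F, giving Fbb.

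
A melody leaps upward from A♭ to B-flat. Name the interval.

Counting letters A–B gives a second.
Ab→Bb = 2 semitones, exactly the major second.

major second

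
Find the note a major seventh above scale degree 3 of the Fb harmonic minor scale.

Scale degree 3 of Fb harmonic minor is Abb.
A major seventh (11 semitones) above Abb lands on the letter G, giving Gb.

Gb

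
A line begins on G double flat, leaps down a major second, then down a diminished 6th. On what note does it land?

Ab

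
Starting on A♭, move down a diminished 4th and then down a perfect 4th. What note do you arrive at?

B

A diminished fourth down from Ab is E (letter E, 4 semitones down).
A perfect fourth down from E is B (letter B, 5 semitones down).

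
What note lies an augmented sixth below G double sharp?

B

A sixth below G lands on the letter B.
An augmented sixth spans 10 semitones, so G## moves to pitch class 11. On the letter B that is B.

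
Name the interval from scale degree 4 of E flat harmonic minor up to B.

augmented second

Scale degree 4 of Eb harmonic minor is Ab.
Ab up to B: letters A→B make it a second; 3 semitones makes it augmented.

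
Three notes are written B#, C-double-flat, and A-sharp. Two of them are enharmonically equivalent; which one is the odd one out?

In 12-tone equal temperament, enharmonic equivalents share a pitch class. B# is pitch class 0; Cbb is pitch class 10; A# is pitch class 10.
Cbb and A# share pitch class 10, while B# is pitch class 0.

B#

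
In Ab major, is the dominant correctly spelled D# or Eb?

Eb

Each scale degree takes a distinct letter name. Degree 5 of a scale on A must use the letter E.
Eb and D# are enharmonically the same pitch, but only Eb uses the letter E, so it is the correct spelling here.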